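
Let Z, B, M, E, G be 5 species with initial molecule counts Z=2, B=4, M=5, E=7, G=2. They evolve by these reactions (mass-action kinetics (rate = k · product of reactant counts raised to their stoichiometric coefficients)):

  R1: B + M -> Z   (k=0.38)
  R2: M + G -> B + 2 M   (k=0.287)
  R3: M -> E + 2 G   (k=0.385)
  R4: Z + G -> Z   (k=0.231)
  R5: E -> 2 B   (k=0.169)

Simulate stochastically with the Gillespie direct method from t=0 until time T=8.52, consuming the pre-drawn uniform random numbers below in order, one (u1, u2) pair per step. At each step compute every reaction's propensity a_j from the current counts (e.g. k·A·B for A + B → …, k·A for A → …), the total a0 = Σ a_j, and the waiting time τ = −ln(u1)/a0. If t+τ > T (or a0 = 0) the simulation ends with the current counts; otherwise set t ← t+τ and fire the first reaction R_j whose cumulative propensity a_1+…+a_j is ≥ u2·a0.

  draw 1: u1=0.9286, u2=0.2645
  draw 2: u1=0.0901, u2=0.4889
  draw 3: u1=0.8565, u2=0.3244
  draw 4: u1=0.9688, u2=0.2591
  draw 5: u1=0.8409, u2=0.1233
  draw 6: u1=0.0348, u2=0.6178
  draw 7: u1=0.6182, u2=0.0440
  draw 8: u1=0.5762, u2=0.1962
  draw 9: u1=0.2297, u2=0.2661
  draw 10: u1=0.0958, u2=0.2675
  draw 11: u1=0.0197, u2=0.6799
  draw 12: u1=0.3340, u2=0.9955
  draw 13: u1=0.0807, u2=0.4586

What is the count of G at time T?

t=0.000: Z=2 B=4 M=5 E=7 G=2
Draw 1: a1=7.600, a2=2.870, a3=1.925, a4=0.924, a5=1.183, a0=14.502; τ=−ln(0.9286)/14.502=0.005 → t=0.005; u2·a0=0.2645·14.502=3.836 ≤ a1=7.600 → R1 fires; Z=3 B=3 M=4 E=7 G=2
Draw 2: a1=4.560, a2=2.296, a3=1.540, a4=1.386, a5=1.183, a0=10.965; τ=−ln(0.0901)/10.965=0.220 → t=0.225; u2·a0=0.4889·10.965=5.361; a1=4.560 < 5.361 ≤ a1+a2=6.856 → R2 fires; Z=3 B=4 M=5 E=7 G=1
Draw 3: a1=7.600, a2=1.435, a3=1.925, a4=0.693, a5=1.183, a0=12.836; τ=−ln(0.8565)/12.836=0.012 → t=0.237; u2·a0=0.3244·12.836=4.164 ≤ a1=7.600 → R1 fires; Z=4 B=3 M=4 E=7 G=1
Draw 4: a1=4.560, a2=1.148, a3=1.540, a4=0.924, a5=1.183, a0=9.355; τ=−ln(0.9688)/9.355=0.003 → t=0.240; u2·a0=0.2591·9.355=2.424 ≤ a1=4.560 → R1 fires; Z=5 B=2 M=3 E=7 G=1
Draw 5: a1=2.280, a2=0.861, a3=1.155, a4=1.155, a5=1.183, a0=6.634; τ=−ln(0.8409)/6.634=0.026 → t=0.266; u2·a0=0.1233·6.634=0.818 ≤ a1=2.280 → R1 fires; Z=6 B=1 M=2 E=7 G=1
Draw 6: a1=0.760, a2=0.574, a3=0.770, a4=1.386, a5=1.183, a0=4.673; τ=−ln(0.0348)/4.673=0.719 → t=0.985; u2·a0=0.6178·4.673=2.887; a1+…+a3=2.104 < 2.887 ≤ a1+…+a4=3.490 → R4 fires; Z=6 B=1 M=2 E=7 G=0
Draw 7: a1=0.760, a2=0.000, a3=0.770, a4=0.000, a5=1.183, a0=2.713; τ=−ln(0.6182)/2.713=0.177 → t=1.162; u2·a0=0.0440·2.713=0.119 ≤ a1=0.760 → R1 fires; Z=7 B=0 M=1 E=7 G=0
Draw 8: a1=0.000, a2=0.000, a3=0.385, a4=0.000, a5=1.183, a0=1.568; τ=−ln(0.5762)/1.568=0.352 → t=1.514; u2·a0=0.1962·1.568=0.308; a1+a2=0.000 < 0.308 ≤ a1+…+a3=0.385 → R3 fires; Z=7 B=0 M=0 E=8 G=2
Draw 9: a1=0.000, a2=0.000, a3=0.000, a4=3.234, a5=1.352, a0=4.586; τ=−ln(0.2297)/4.586=0.321 → t=1.834; u2·a0=0.2661·4.586=1.220; a1+…+a3=0.000 < 1.220 ≤ a1+…+a4=3.234 → R4 fires; Z=7 B=0 M=0 E=8 G=1
Draw 10: a1=0.000, a2=0.000, a3=0.000, a4=1.617, a5=1.352, a0=2.969; τ=−ln(0.0958)/2.969=0.790 → t=2.624; u2·a0=0.2675·2.969=0.794; a1+…+a3=0.000 < 0.794 ≤ a1+…+a4=1.617 → R4 fires; Z=7 B=0 M=0 E=8 G=0
Draw 11: a1=0.000, a2=0.000, a3=0.000, a4=0.000, a5=1.352, a0=1.352; τ=−ln(0.0197)/1.352=2.905 → t=5.529; u2·a0=0.6799·1.352=0.919; a1+…+a4=0.000 < 0.919 ≤ a1+…+a5=1.352 → R5 fires; Z=7 B=2 M=0 E=7 G=0
Draw 12: a1=0.000, a2=0.000, a3=0.000, a4=0.000, a5=1.183, a0=1.183; τ=−ln(0.3340)/1.183=0.927 → t=6.456; u2·a0=0.9955·1.183=1.178; a1+…+a4=0.000 < 1.178 ≤ a1+…+a5=1.183 → R5 fires; Z=7 B=4 M=0 E=6 G=0
Draw 13: a1=0.000, a2=0.000, a3=0.000, a4=0.000, a5=1.014, a0=1.014; τ=−ln(0.0807)/1.014=2.482 → t=8.938 > T=8.52: stop.
Read off G at T=8.52: 0

G at T = 0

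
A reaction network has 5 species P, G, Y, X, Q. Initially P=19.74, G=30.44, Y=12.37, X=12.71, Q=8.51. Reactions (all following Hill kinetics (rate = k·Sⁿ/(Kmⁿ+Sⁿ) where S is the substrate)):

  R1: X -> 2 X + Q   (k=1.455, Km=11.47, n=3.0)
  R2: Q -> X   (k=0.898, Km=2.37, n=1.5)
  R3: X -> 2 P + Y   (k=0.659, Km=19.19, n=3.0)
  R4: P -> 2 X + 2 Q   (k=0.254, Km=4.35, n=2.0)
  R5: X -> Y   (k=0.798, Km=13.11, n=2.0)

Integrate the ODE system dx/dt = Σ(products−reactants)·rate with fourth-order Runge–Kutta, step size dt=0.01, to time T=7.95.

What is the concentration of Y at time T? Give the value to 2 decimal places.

Y at T = 19.14

RK4 with dt=0.01: 795 steps to T=7.95. Trajectory (selected grid times):
t=0.00: P=19.74 G=30.44 Y=12.37 X=12.71 Q=8.51
t=0.88: P=19.82 G=30.44 Y=12.88 X=14.11 Q=9.03
t=1.77: P=19.98 G=30.44 Y=13.46 X=15.55 Q=9.64
t=2.65: P=20.20 G=30.44 Y=14.11 X=16.99 Q=10.30
t=3.53: P=20.50 G=30.44 Y=14.81 X=18.43 Q=11.02
t=4.42: P=20.87 G=30.44 Y=15.59 X=19.88 Q=11.79
t=5.30: P=21.29 G=30.44 Y=16.41 X=21.31 Q=12.58
t=6.18: P=21.78 G=30.44 Y=17.28 X=22.73 Q=13.40
t=7.07: P=22.32 G=30.44 Y=18.20 X=24.15 Q=14.25
t=7.95: P=22.89 G=30.44 Y=19.14 X=25.54 Q=15.10
Read off Y at T=7.95: 19.14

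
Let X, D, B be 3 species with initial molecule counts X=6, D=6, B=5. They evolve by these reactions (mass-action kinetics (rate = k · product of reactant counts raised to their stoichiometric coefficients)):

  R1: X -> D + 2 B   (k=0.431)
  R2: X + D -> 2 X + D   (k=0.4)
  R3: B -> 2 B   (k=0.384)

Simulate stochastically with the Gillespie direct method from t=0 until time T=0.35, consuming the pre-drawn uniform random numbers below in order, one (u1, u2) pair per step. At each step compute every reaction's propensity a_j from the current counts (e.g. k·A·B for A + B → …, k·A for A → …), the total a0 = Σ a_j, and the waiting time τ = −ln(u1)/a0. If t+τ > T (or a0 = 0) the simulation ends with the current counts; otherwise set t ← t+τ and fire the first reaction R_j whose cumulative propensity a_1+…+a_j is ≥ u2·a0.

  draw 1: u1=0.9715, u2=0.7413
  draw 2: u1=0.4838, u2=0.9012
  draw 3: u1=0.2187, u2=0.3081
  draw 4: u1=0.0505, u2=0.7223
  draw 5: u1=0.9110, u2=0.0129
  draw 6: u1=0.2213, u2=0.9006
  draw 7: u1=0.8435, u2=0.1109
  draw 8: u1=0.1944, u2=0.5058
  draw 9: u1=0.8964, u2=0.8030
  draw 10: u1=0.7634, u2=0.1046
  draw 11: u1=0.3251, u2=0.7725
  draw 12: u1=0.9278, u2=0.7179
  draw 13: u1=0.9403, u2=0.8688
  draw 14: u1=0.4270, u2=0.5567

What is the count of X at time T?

X at T = 13

t=0.000: X=6 D=6 B=5
Draw 1: a1=2.586, a2=14.400, a3=1.920, a0=18.906; τ=−ln(0.9715)/18.906=0.002 → t=0.002; u2·a0=0.7413·18.906=14.015; a1=2.586 < 14.015 ≤ a1+a2=16.986 → R2 fires; X=7 D=6 B=5
Draw 2: a1=3.017, a2=16.800, a3=1.920, a0=21.737; τ=−ln(0.4838)/21.737=0.033 → t=0.035; u2·a0=0.9012·21.737=19.589; a1=3.017 < 19.589 ≤ a1+a2=19.817 → R2 fires; X=8 D=6 B=5
Draw 3: a1=3.448, a2=19.200, a3=1.920, a0=24.568; τ=−ln(0.2187)/24.568=0.062 → t=0.097; u2·a0=0.3081·24.568=7.569; a1=3.448 < 7.569 ≤ a1+a2=22.648 → R2 fires; X=9 D=6 B=5
Draw 4: a1=3.879, a2=21.600, a3=1.920, a0=27.399; τ=−ln(0.0505)/27.399=0.109 → t=0.206; u2·a0=0.7223·27.399=19.790; a1=3.879 < 19.790 ≤ a1+a2=25.479 → R2 fires; X=10 D=6 B=5
Draw 5: a1=4.310, a2=24.000, a3=1.920, a0=30.230; τ=−ln(0.9110)/30.230=0.003 → t=0.209; u2·a0=0.0129·30.230=0.390 ≤ a1=4.310 → R1 fires; X=9 D=7 B=7
Draw 6: a1=3.879, a2=25.200, a3=2.688, a0=31.767; τ=−ln(0.2213)/31.767=0.047 → t=0.256; u2·a0=0.9006·31.767=28.609; a1=3.879 < 28.609 ≤ a1+a2=29.079 → R2 fires; X=10 D=7 B=7
Draw 7: a1=4.310, a2=28.000, a3=2.688, a0=34.998; τ=−ln(0.8435)/34.998=0.005 → t=0.261; u2·a0=0.1109·34.998=3.881 ≤ a1=4.310 → R1 fires; X=9 D=8 B=9
Draw 8: a1=3.879, a2=28.800, a3=3.456, a0=36.135; τ=−ln(0.1944)/36.135=0.045 → t=0.307; u2·a0=0.5058·36.135=18.277; a1=3.879 < 18.277 ≤ a1+a2=32.679 → R2 fires; X=10 D=8 B=9
Draw 9: a1=4.310, a2=32.000, a3=3.456, a0=39.766; τ=−ln(0.8964)/39.766=0.003 → t=0.309; u2·a0=0.8030·39.766=31.932; a1=4.310 < 31.932 ≤ a1+a2=36.310 → R2 fires; X=11 D=8 B=9
Draw 10: a1=4.741, a2=35.200, a3=3.456, a0=43.397; τ=−ln(0.7634)/43.397=0.006 → t=0.315; u2·a0=0.1046·43.397=4.539 ≤ a1=4.741 → R1 fires; X=10 D=9 B=11
Draw 11: a1=4.310, a2=36.000, a3=4.224, a0=44.534; τ=−ln(0.3251)/44.534=0.025 → t=0.341; u2·a0=0.7725·44.534=34.403; a1=4.310 < 34.403 ≤ a1+a2=40.310 → R2 fires; X=11 D=9 B=11
Draw 12: a1=4.741, a2=39.600, a3=4.224, a0=48.565; τ=−ln(0.9278)/48.565=0.002 → t=0.342; u2·a0=0.7179·48.565=34.865; a1=4.741 < 34.865 ≤ a1+a2=44.341 → R2 fires; X=12 D=9 B=11
Draw 13: a1=5.172, a2=43.200, a3=4.224, a0=52.596; τ=−ln(0.9403)/52.596=0.001 → t=0.343; u2·a0=0.8688·52.596=45.695; a1=5.172 < 45.695 ≤ a1+a2=48.372 → R2 fires; X=13 D=9 B=11
Draw 14: a1=5.603, a2=46.800, a3=4.224, a0=56.627; τ=−ln(0.4270)/56.627=0.015 → t=0.358 > T=0.35: stop.
Read off X at T=0.35: 13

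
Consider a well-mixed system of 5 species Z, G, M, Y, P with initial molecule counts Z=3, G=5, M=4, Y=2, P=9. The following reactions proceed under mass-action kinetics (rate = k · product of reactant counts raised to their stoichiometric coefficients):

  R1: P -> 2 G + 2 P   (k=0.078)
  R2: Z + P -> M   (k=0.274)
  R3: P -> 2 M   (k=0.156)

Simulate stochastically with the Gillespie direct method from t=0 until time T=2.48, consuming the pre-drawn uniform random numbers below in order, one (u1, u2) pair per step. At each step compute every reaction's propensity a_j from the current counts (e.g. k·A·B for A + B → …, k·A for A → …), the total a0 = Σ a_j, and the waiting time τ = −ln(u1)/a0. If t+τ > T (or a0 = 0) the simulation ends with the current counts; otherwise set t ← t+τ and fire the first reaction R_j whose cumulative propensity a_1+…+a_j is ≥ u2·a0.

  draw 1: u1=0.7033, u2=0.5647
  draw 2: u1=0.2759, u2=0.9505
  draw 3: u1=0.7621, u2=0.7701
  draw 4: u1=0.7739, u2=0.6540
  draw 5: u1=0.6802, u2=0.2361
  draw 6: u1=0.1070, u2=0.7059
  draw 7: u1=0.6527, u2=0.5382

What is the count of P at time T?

t=0.000: Z=3 G=5 M=4 Y=2 P=9
Draw 1: a1=0.702, a2=7.398, a3=1.404, a0=9.504; τ=−ln(0.7033)/9.504=0.037 → t=0.037; u2·a0=0.5647·9.504=5.367; a1=0.702 < 5.367 ≤ a1+a2=8.100 → R2 fires; Z=2 G=5 M=5 Y=2 P=8
Draw 2: a1=0.624, a2=4.384, a3=1.248, a0=6.256; τ=−ln(0.2759)/6.256=0.206 → t=0.243; u2·a0=0.9505·6.256=5.946; a1+a2=5.008 < 5.946 ≤ a1+…+a3=6.256 → R3 fires; Z=2 G=5 M=7 Y=2 P=7
Draw 3: a1=0.546, a2=3.836, a3=1.092, a0=5.474; τ=−ln(0.7621)/5.474=0.050 → t=0.293; u2·a0=0.7701·5.474=4.216; a1=0.546 < 4.216 ≤ a1+a2=4.382 → R2 fires; Z=1 G=5 M=8 Y=2 P=6
Draw 4: a1=0.468, a2=1.644, a3=0.936, a0=3.048; τ=−ln(0.7739)/3.048=0.084 → t=0.377; u2·a0=0.6540·3.048=1.993; a1=0.468 < 1.993 ≤ a1+a2=2.112 → R2 fires; Z=0 G=5 M=9 Y=2 P=5
Draw 5: a1=0.390, a2=0.000, a3=0.780, a0=1.170; τ=−ln(0.6802)/1.170=0.329 → t=0.706; u2·a0=0.2361·1.170=0.276 ≤ a1=0.390 → R1 fires; Z=0 G=7 M=9 Y=2 P=6
Draw 6: a1=0.468, a2=0.000, a3=0.936, a0=1.404; τ=−ln(0.1070)/1.404=1.592 → t=2.298; u2·a0=0.7059·1.404=0.991; a1+a2=0.468 < 0.991 ≤ a1+…+a3=1.404 → R3 fires; Z=0 G=7 M=11 Y=2 P=5
Draw 7: a1=0.390, a2=0.000, a3=0.780, a0=1.170; τ=−ln(0.6527)/1.170=0.365 → t=2.662 > T=2.48: stop.
Read off P at T=2.48: 5

P at T = 5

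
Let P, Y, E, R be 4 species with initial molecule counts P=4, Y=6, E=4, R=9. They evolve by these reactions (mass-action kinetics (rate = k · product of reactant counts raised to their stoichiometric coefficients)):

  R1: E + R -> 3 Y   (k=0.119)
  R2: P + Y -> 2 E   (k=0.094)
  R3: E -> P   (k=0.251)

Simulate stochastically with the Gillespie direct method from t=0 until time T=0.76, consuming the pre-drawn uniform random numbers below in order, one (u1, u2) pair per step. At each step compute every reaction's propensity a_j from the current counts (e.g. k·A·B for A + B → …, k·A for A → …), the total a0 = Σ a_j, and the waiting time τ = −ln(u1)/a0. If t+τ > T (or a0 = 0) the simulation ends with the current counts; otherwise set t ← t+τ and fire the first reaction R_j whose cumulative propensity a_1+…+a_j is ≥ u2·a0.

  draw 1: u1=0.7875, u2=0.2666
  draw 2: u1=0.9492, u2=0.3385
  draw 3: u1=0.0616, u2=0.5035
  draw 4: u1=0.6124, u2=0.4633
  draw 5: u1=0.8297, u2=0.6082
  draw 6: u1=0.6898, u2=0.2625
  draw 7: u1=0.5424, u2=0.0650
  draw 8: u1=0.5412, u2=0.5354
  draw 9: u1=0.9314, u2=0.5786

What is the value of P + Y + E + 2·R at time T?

Value at T = 32

Check how each reaction changes W = P + Y + E + 2·R (weight of products minus weight of reactants):
R1: E + R -> 3 Y: (1·3) − (1·1 + 2·1) = 3 − 3 = 0
R2: P + Y -> 2 E: (1·2) − (1·1 + 1·1) = 2 − 2 = 0
R3: E -> P: (1·1) − (1·1) = 1 − 1 = 0
Every reaction leaves W unchanged, so W is conserved and no simulation is needed: W(T) = W(0) = 4 + 6 + 4 + 2·9 = 32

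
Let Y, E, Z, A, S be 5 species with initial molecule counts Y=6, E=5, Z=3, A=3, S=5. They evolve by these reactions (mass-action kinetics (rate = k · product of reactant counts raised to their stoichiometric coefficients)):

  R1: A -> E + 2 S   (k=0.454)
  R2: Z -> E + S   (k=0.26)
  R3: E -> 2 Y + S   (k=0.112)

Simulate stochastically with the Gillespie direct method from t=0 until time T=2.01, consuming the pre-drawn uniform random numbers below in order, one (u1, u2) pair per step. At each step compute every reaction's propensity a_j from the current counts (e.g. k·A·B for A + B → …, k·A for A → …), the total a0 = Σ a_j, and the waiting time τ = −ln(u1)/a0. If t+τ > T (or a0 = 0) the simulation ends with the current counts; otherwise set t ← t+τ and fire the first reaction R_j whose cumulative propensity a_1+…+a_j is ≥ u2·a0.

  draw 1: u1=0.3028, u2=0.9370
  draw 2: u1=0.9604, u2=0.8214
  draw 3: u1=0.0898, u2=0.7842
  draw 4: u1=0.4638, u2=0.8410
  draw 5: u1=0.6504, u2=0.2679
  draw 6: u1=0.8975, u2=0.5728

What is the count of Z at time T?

t=0.000: Y=6 E=5 Z=3 A=3 S=5
Draw 1: a1=1.362, a2=0.780, a3=0.560, a0=2.702; τ=−ln(0.3028)/2.702=0.442 → t=0.442; u2·a0=0.9370·2.702=2.532; a1+a2=2.142 < 2.532 ≤ a1+…+a3=2.702 → R3 fires; Y=8 E=4 Z=3 A=3 S=6
Draw 2: a1=1.362, a2=0.780, a3=0.448, a0=2.590; τ=−ln(0.9604)/2.590=0.016 → t=0.458; u2·a0=0.8214·2.590=2.127; a1=1.362 < 2.127 ≤ a1+a2=2.142 → R2 fires; Y=8 E=5 Z=2 A=3 S=7
Draw 3: a1=1.362, a2=0.520, a3=0.560, a0=2.442; τ=−ln(0.0898)/2.442=0.987 → t=1.445; u2·a0=0.7842·2.442=1.915; a1+a2=1.882 < 1.915 ≤ a1+…+a3=2.442 → R3 fires; Y=10 E=4 Z=2 A=3 S=8
Draw 4: a1=1.362, a2=0.520, a3=0.448, a0=2.330; τ=−ln(0.4638)/2.330=0.330 → t=1.774; u2·a0=0.8410·2.330=1.960; a1+a2=1.882 < 1.960 ≤ a1+…+a3=2.330 → R3 fires; Y=12 E=3 Z=2 A=3 S=9
Draw 5: a1=1.362, a2=0.520, a3=0.336, a0=2.218; τ=−ln(0.6504)/2.218=0.194 → t=1.968; u2·a0=0.2679·2.218=0.594 ≤ a1=1.362 → R1 fires; Y=12 E=4 Z=2 A=2 S=11
Draw 6: a1=0.908, a2=0.520, a3=0.448, a0=1.876; τ=−ln(0.8975)/1.876=0.058 → t=2.026 > T=2.01: stop.
Read off Z at T=2.01: 2

Z at T = 2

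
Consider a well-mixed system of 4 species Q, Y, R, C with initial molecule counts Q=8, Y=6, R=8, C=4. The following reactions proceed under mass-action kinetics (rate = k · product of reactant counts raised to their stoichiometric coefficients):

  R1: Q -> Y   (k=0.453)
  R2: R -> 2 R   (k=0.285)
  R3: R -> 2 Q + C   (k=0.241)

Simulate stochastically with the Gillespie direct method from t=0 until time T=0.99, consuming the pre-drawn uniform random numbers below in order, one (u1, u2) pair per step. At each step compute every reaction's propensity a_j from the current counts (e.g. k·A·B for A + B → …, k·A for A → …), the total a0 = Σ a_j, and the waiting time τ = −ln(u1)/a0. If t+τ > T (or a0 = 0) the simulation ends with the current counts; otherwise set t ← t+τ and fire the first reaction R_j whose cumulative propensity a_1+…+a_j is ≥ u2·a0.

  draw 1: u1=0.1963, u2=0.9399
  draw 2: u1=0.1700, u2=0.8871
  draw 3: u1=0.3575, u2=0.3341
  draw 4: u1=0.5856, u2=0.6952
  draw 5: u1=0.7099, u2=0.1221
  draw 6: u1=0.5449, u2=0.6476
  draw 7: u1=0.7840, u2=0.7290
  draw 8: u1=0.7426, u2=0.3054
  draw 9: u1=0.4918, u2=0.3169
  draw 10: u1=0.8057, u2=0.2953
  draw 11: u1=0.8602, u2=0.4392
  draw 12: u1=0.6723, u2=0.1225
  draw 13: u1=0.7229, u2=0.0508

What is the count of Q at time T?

t=0.000: Q=8 Y=6 R=8 C=4
Draw 1: a1=3.624, a2=2.280, a3=1.928, a0=7.832; τ=−ln(0.1963)/7.832=0.208 → t=0.208; u2·a0=0.9399·7.832=7.361; a1+a2=5.904 < 7.361 ≤ a1+…+a3=7.832 → R3 fires; Q=10 Y=6 R=7 C=5
Draw 2: a1=4.530, a2=1.995, a3=1.687, a0=8.212; τ=−ln(0.1700)/8.212=0.216 → t=0.424; u2·a0=0.8871·8.212=7.285; a1+a2=6.525 < 7.285 ≤ a1+…+a3=8.212 → R3 fires; Q=12 Y=6 R=6 C=6
Draw 3: a1=5.436, a2=1.710, a3=1.446, a0=8.592; τ=−ln(0.3575)/8.592=0.120 → t=0.543; u2·a0=0.3341·8.592=2.871 ≤ a1=5.436 → R1 fires; Q=11 Y=7 R=6 C=6
Draw 4: a1=4.983, a2=1.710, a3=1.446, a0=8.139; τ=−ln(0.5856)/8.139=0.066 → t=0.609; u2·a0=0.6952·8.139=5.658; a1=4.983 < 5.658 ≤ a1+a2=6.693 → R2 fires; Q=11 Y=7 R=7 C=6
Draw 5: a1=4.983, a2=1.995, a3=1.687, a0=8.665; τ=−ln(0.7099)/8.665=0.040 → t=0.649; u2·a0=0.1221·8.665=1.058 ≤ a1=4.983 → R1 fires; Q=10 Y=8 R=7 C=6
Draw 6: a1=4.530, a2=1.995, a3=1.687, a0=8.212; τ=−ln(0.5449)/8.212=0.074 → t=0.723; u2·a0=0.6476·8.212=5.318; a1=4.530 < 5.318 ≤ a1+a2=6.525 → R2 fires; Q=10 Y=8 R=8 C=6
Draw 7: a1=4.530, a2=2.280, a3=1.928, a0=8.738; τ=−ln(0.7840)/8.738=0.028 → t=0.750; u2·a0=0.7290·8.738=6.370; a1=4.530 < 6.370 ≤ a1+a2=6.810 → R2 fires; Q=10 Y=8 R=9 C=6
Draw 8: a1=4.530, a2=2.565, a3=2.169, a0=9.264; τ=−ln(0.7426)/9.264=0.032 → t=0.783; u2·a0=0.3054·9.264=2.829 ≤ a1=4.530 → R1 fires; Q=9 Y=9 R=9 C=6
Draw 9: a1=4.077, a2=2.565, a3=2.169, a0=8.811; τ=−ln(0.4918)/8.811=0.081 → t=0.863; u2·a0=0.3169·8.811=2.792 ≤ a1=4.077 → R1 fires; Q=8 Y=10 R=9 C=6
Draw 10: a1=3.624, a2=2.565, a3=2.169, a0=8.358; τ=−ln(0.8057)/8.358=0.026 → t=0.889; u2·a0=0.2953·8.358=2.468 ≤ a1=3.624 → R1 fires; Q=7 Y=11 R=9 C=6
Draw 11: a1=3.171, a2=2.565, a3=2.169, a0=7.905; τ=−ln(0.8602)/7.905=0.019 → t=0.908; u2·a0=0.4392·7.905=3.472; a1=3.171 < 3.472 ≤ a1+a2=5.736 → R2 fires; Q=7 Y=11 R=10 C=6
Draw 12: a1=3.171, a2=2.850, a3=2.410, a0=8.431; τ=−ln(0.6723)/8.431=0.047 → t=0.955; u2·a0=0.1225·8.431=1.033 ≤ a1=3.171 → R1 fires; Q=6 Y=12 R=10 C=6
Draw 13: a1=2.718, a2=2.850, a3=2.410, a0=7.978; τ=−ln(0.7229)/7.978=0.041 → t=0.996 > T=0.99: stop.
Read off Q at T=0.99: 6

Q at T = 6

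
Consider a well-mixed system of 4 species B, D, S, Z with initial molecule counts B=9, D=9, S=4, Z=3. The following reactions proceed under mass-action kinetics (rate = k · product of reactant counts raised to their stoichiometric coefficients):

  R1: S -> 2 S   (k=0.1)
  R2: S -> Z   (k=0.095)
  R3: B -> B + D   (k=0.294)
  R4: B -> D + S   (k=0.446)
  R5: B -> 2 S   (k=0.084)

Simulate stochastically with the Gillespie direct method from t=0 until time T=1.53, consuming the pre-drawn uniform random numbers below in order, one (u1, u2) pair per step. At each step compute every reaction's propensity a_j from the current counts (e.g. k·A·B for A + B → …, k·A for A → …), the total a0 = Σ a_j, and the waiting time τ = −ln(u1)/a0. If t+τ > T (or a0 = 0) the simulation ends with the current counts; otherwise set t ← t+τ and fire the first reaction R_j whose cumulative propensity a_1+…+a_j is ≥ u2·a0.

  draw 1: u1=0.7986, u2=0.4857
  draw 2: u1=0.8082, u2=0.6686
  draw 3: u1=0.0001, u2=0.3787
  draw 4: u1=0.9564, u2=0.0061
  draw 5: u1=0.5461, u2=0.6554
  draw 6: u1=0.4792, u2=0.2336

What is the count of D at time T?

D at T = 13

t=0.000: B=9 D=9 S=4 Z=3
Draw 1: a1=0.400, a2=0.380, a3=2.646, a4=4.014, a5=0.756, a0=8.196; τ=−ln(0.7986)/8.196=0.027 → t=0.027; u2·a0=0.4857·8.196=3.981; a1+…+a3=3.426 < 3.981 ≤ a1+…+a4=7.440 → R4 fires; B=8 D=10 S=5 Z=3
Draw 2: a1=0.500, a2=0.475, a3=2.352, a4=3.568, a5=0.672, a0=7.567; τ=−ln(0.8082)/7.567=0.028 → t=0.056; u2·a0=0.6686·7.567=5.059; a1+…+a3=3.327 < 5.059 ≤ a1+…+a4=6.895 → R4 fires; B=7 D=11 S=6 Z=3
Draw 3: a1=0.600, a2=0.570, a3=2.058, a4=3.122, a5=0.588, a0=6.938; τ=−ln(0.0001)/6.938=1.328 → t=1.383; u2·a0=0.3787·6.938=2.627; a1+a2=1.170 < 2.627 ≤ a1+…+a3=3.228 → R3 fires; B=7 D=12 S=6 Z=3
Draw 4: a1=0.600, a2=0.570, a3=2.058, a4=3.122, a5=0.588, a0=6.938; τ=−ln(0.9564)/6.938=0.006 → t=1.390; u2·a0=0.0061·6.938=0.042 ≤ a1=0.600 → R1 fires; B=7 D=12 S=7 Z=3
Draw 5: a1=0.700, a2=0.665, a3=2.058, a4=3.122, a5=0.588, a0=7.133; τ=−ln(0.5461)/7.133=0.085 → t=1.474; u2·a0=0.6554·7.133=4.675; a1+…+a3=3.423 < 4.675 ≤ a1+…+a4=6.545 → R4 fires; B=6 D=13 S=8 Z=3
Draw 6: a1=0.800, a2=0.760, a3=1.764, a4=2.676, a5=0.504, a0=6.504; τ=−ln(0.4792)/6.504=0.113 → t=1.587 > T=1.53: stop.
Read off D at T=1.53: 13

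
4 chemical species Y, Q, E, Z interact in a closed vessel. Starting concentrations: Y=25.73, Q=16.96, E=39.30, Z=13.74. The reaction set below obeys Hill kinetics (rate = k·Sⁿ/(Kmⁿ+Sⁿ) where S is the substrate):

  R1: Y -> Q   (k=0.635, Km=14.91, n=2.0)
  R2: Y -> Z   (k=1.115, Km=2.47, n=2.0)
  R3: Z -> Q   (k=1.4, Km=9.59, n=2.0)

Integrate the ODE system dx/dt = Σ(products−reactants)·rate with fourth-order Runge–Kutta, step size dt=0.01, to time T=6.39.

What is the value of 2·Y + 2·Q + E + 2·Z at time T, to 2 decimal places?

Check how each reaction changes W = 2·Y + 2·Q + E + 2·Z (weight of products minus weight of reactants):
R1: Y -> Q: (2·1) − (2·1) = 2 − 2 = 0
R2: Y -> Z: (2·1) − (2·1) = 2 − 2 = 0
R3: Z -> Q: (2·1) − (2·1) = 2 − 2 = 0
Every reaction leaves W unchanged, so W is conserved and no simulation is needed: W(T) = W(0) = 2·25.73 + 2·16.96 + 39.30 + 2·13.74 = 152.16

Value at T = 152.16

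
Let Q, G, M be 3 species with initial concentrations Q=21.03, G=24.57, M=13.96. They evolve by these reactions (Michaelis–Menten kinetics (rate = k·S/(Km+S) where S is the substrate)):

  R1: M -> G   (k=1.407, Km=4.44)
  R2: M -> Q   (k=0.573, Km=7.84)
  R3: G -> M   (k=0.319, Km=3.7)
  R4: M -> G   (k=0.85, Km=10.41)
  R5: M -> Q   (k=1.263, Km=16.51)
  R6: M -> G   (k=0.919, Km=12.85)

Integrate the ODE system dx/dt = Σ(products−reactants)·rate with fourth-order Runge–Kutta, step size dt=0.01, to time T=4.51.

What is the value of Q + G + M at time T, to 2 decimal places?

Value at T = 59.56

Check how each reaction changes W = Q + G + M (weight of products minus weight of reactants):
R1: M -> G: (1·1) − (1·1) = 1 − 1 = 0
R2: M -> Q: (1·1) − (1·1) = 1 − 1 = 0
R3: G -> M: (1·1) − (1·1) = 1 − 1 = 0
R4: M -> G: (1·1) − (1·1) = 1 − 1 = 0
R5: M -> Q: (1·1) − (1·1) = 1 − 1 = 0
R6: M -> G: (1·1) − (1·1) = 1 − 1 = 0
Every reaction leaves W unchanged, so W is conserved and no simulation is needed: W(T) = W(0) = 21.03 + 24.57 + 13.96 = 59.56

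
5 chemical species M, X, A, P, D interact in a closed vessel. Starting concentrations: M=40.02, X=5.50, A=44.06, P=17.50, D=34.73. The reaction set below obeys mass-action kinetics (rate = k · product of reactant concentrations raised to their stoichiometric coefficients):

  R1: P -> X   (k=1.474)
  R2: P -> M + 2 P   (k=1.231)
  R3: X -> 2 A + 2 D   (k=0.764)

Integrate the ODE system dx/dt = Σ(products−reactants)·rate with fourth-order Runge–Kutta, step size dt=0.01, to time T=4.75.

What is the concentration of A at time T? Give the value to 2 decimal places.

RK4 with dt=0.01: 475 steps to T=4.75. Trajectory (selected grid times):
t=0.00: M=40.02 X=5.50 A=44.06 P=17.50 D=34.73
t=0.53: M=50.73 X=14.17 A=52.37 P=15.39 D=43.04
t=1.06: M=60.15 X=18.69 A=65.90 P=13.53 D=56.57
t=1.58: M=68.28 X=20.56 A=81.62 P=11.92 D=72.29
t=2.11: M=75.58 X=20.87 A=98.48 P=10.48 D=89.15
t=2.64: M=82.00 X=20.21 A=115.17 P=9.21 D=105.84
t=3.17: M=87.64 X=19.01 A=131.07 P=8.10 D=121.74
t=3.69: M=92.51 X=17.57 A=145.62 P=7.14 D=136.29
t=4.22: M=96.88 X=16.00 A=159.22 P=6.28 D=149.89
t=4.75: M=100.72 X=14.44 A=171.54 P=5.52 D=162.21
Read off A at T=4.75: 171.54

A at T = 171.54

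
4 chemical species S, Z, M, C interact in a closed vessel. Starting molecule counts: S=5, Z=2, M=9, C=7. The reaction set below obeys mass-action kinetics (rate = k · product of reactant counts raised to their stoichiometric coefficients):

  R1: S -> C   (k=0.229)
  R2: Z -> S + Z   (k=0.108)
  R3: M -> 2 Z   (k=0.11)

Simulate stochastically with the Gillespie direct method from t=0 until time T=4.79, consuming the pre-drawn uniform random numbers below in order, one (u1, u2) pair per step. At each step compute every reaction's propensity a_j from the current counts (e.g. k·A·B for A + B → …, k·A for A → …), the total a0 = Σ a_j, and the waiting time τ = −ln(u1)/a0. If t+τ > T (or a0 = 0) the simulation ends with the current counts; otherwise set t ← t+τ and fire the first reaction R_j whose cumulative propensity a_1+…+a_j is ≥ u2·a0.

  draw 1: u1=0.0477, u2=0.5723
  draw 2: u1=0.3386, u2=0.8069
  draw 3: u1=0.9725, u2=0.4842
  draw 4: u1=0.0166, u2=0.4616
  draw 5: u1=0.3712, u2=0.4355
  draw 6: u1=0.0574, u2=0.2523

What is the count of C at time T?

t=0.000: S=5 Z=2 M=9 C=7
Draw 1: a1=1.145, a2=0.216, a3=0.990, a0=2.351; τ=−ln(0.0477)/2.351=1.294 → t=1.294; u2·a0=0.5723·2.351=1.345; a1=1.145 < 1.345 ≤ a1+a2=1.361 → R2 fires; S=6 Z=2 M=9 C=7
Draw 2: a1=1.374, a2=0.216, a3=0.990, a0=2.580; τ=−ln(0.3386)/2.580=0.420 → t=1.714; u2·a0=0.8069·2.580=2.082; a1+a2=1.590 < 2.082 ≤ a1+…+a3=2.580 → R3 fires; S=6 Z=4 M=8 C=7
Draw 3: a1=1.374, a2=0.432, a3=0.880, a0=2.686; τ=−ln(0.9725)/2.686=0.010 → t=1.724; u2·a0=0.4842·2.686=1.301 ≤ a1=1.374 → R1 fires; S=5 Z=4 M=8 C=8
Draw 4: a1=1.145, a2=0.432, a3=0.880, a0=2.457; τ=−ln(0.0166)/2.457=1.668 → t=3.392; u2·a0=0.4616·2.457=1.134 ≤ a1=1.145 → R1 fires; S=4 Z=4 M=8 C=9
Draw 5: a1=0.916, a2=0.432, a3=0.880, a0=2.228; τ=−ln(0.3712)/2.228=0.445 → t=3.837; u2·a0=0.4355·2.228=0.970; a1=0.916 < 0.970 ≤ a1+a2=1.348 → R2 fires; S=5 Z=4 M=8 C=9
Draw 6: a1=1.145, a2=0.432, a3=0.880, a0=2.457; τ=−ln(0.0574)/2.457=1.163 → t=5.000 > T=4.79: stop.
Read off C at T=4.79: 9

C at T = 9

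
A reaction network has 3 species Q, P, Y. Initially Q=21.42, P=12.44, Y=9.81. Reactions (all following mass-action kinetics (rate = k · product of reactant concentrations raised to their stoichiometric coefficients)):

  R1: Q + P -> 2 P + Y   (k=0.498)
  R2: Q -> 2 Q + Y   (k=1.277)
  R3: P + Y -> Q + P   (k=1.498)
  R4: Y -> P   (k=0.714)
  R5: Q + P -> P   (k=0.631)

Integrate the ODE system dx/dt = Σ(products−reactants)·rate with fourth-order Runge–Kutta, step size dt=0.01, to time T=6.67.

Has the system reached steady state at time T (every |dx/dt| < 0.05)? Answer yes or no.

RK4 with dt=0.01: 667 steps to T=6.67. Trajectory (selected grid times):
t=0.00: Q=21.42 P=12.44 Y=9.81
t=0.74: Q=0.00 P=42.03 Y=0.00
t=1.48: Q=0.00 P=42.03 Y=0.00
t=2.22: Q=0.00 P=42.03 Y=0.00
t=2.96: Q=0.00 P=42.03 Y=0.00
t=3.71: Q=0.00 P=42.03 Y=0.00
t=4.45: Q=0.00 P=42.03 Y=0.00
t=5.19: Q=0.00 P=42.03 Y=0.00
t=5.93: Q=0.00 P=42.03 Y=0.00
t=6.67: Q=0.00 P=42.03 Y=0.00
Rates at T: R1=0.0000, R2=0.0000, R3=0.0000, R4=0.0000, R5=0.0000
dx/dt at T (Σ net stoichiometry × rate): Q=-0.0000, P=+0.0000, Y=-0.0000
Largest |dx/dt| is |+0.0000| (P) < 0.05 → steady.

Steady state at T: yes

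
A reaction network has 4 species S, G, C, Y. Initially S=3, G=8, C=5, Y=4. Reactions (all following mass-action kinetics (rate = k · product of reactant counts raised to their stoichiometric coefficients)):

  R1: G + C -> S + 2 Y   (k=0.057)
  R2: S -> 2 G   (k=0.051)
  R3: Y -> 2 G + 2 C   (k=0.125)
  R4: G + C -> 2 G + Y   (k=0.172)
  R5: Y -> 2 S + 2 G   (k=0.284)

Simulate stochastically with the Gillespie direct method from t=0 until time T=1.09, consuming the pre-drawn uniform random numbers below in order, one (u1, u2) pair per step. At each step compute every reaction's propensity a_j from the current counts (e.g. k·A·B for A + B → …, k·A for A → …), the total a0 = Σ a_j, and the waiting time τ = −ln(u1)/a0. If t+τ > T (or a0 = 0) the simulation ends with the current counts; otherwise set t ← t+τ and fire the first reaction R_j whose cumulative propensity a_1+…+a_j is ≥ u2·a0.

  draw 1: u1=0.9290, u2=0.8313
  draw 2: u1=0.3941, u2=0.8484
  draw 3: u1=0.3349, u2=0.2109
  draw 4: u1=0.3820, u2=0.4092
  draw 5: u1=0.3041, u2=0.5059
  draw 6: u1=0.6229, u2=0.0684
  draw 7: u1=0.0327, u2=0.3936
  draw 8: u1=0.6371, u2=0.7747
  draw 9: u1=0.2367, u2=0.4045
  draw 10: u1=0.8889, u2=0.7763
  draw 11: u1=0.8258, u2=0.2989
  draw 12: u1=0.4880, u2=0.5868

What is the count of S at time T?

t=0.000: S=3 G=8 C=5 Y=4
Draw 1: a1=2.280, a2=0.153, a3=0.500, a4=6.880, a5=1.136, a0=10.949; τ=−ln(0.9290)/10.949=0.007 → t=0.007; u2·a0=0.8313·10.949=9.102; a1+…+a3=2.933 < 9.102 ≤ a1+…+a4=9.813 → R4 fires; S=3 G=9 C=4 Y=5
Draw 2: a1=2.052, a2=0.153, a3=0.625, a4=6.192, a5=1.420, a0=10.442; τ=−ln(0.3941)/10.442=0.089 → t=0.096; u2·a0=0.8484·10.442=8.859; a1+…+a3=2.830 < 8.859 ≤ a1+…+a4=9.022 → R4 fires; S=3 G=10 C=3 Y=6
Draw 3: a1=1.710, a2=0.153, a3=0.750, a4=5.160, a5=1.704, a0=9.477; τ=−ln(0.3349)/9.477=0.115 → t=0.211; u2·a0=0.2109·9.477=1.999; a1+a2=1.863 < 1.999 ≤ a1+…+a3=2.613 → R3 fires; S=3 G=12 C=5 Y=5
Draw 4: a1=3.420, a2=0.153, a3=0.625, a4=10.320, a5=1.420, a0=15.938; τ=−ln(0.3820)/15.938=0.060 → t=0.272; u2·a0=0.4092·15.938=6.522; a1+…+a3=4.198 < 6.522 ≤ a1+…+a4=14.518 → R4 fires; S=3 G=13 C=4 Y=6
Draw 5: a1=2.964, a2=0.153, a3=0.750, a4=8.944, a5=1.704, a0=14.515; τ=−ln(0.3041)/14.515=0.082 → t=0.354; u2·a0=0.5059·14.515=7.343; a1+…+a3=3.867 < 7.343 ≤ a1+…+a4=12.811 → R4 fires; S=3 G=14 C=3 Y=7
Draw 6: a1=2.394, a2=0.153, a3=0.875, a4=7.224, a5=1.988, a0=12.634; τ=−ln(0.6229)/12.634=0.037 → t=0.391; u2·a0=0.0684·12.634=0.864 ≤ a1=2.394 → R1 fires; S=4 G=13 C=2 Y=9
Draw 7: a1=1.482, a2=0.204, a3=1.125, a4=4.472, a5=2.556, a0=9.839; τ=−ln(0.0327)/9.839=0.348 → t=0.739; u2·a0=0.3936·9.839=3.873; a1+…+a3=2.811 < 3.873 ≤ a1+…+a4=7.283 → R4 fires; S=4 G=14 C=1 Y=10
Draw 8: a1=0.798, a2=0.204, a3=1.250, a4=2.408, a5=2.840, a0=7.500; τ=−ln(0.6371)/7.500=0.060 → t=0.799; u2·a0=0.7747·7.500=5.810; a1+…+a4=4.660 < 5.810 ≤ a1+…+a5=7.500 → R5 fires; S=6 G=16 C=1 Y=9
Draw 9: a1=0.912, a2=0.306, a3=1.125, a4=2.752, a5=2.556, a0=7.651; τ=−ln(0.2367)/7.651=0.188 → t=0.987; u2·a0=0.4045·7.651=3.095; a1+…+a3=2.343 < 3.095 ≤ a1+…+a4=5.095 → R4 fires; S=6 G=17 C=0 Y=10
Draw 10: a1=0.000, a2=0.306, a3=1.250, a4=0.000, a5=2.840, a0=4.396; τ=−ln(0.8889)/4.396=0.027 → t=1.014; u2·a0=0.7763·4.396=3.413; a1+…+a4=1.556 < 3.413 ≤ a1+…+a5=4.396 → R5 fires; S=8 G=19 C=0 Y=9
Draw 11: a1=0.000, a2=0.408, a3=1.125, a4=0.000, a5=2.556, a0=4.089; τ=−ln(0.8258)/4.089=0.047 → t=1.061; u2·a0=0.2989·4.089=1.222; a1+a2=0.408 < 1.222 ≤ a1+…+a3=1.533 → R3 fires; S=8 G=21 C=2 Y=8
Draw 12: a1=2.394, a2=0.408, a3=1.000, a4=7.224, a5=2.272, a0=13.298; τ=−ln(0.4880)/13.298=0.054 → t=1.115 > T=1.09: stop.
Read off S at T=1.09: 8

S at T = 8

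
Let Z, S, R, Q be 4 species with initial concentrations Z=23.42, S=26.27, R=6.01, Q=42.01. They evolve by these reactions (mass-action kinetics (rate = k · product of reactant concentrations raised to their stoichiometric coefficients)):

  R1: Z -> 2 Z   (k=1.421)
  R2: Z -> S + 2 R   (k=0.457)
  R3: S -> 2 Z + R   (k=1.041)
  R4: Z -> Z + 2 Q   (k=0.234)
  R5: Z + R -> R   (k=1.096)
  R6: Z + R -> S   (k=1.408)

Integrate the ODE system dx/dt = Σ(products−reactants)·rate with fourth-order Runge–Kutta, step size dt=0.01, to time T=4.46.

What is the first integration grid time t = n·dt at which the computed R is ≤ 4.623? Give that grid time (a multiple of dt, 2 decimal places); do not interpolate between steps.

RK4 with dt=0.01: 446 steps to T=4.46. Trajectory (selected grid times):
t=0.00: Z=23.42 S=26.27 R=6.01 Q=42.01
t=0.01: Z=21.21 S=27.77 R=4.81 Q=42.11
t=0.02: Z=19.74 S=28.84 R=4.03 Q=42.21
t=0.50: Z=15.89 S=40.98 R=2.51 Q=45.84
t=0.99: Z=16.58 S=51.45 R=2.91 Q=49.55
t=1.49: Z=18.00 S=62.96 R=3.22 Q=53.58
t=1.98: Z=20.03 S=75.49 R=3.42 Q=57.93
t=2.48: Z=22.75 S=89.97 R=3.57 Q=62.92
t=2.97: Z=26.09 S=106.25 R=3.66 Q=68.51
t=3.47: Z=30.23 S=125.45 R=3.71 Q=75.08
t=3.96: Z=35.11 S=147.32 R=3.75 Q=82.56
t=4.46: Z=41.04 S=173.34 R=3.77 Q=91.45
R(0.01)=4.812 > 4.623 but R(0.02)=4.029 ≤ 4.623, so the first grid time is t=0.02.

Threshold first reached at t = 0.02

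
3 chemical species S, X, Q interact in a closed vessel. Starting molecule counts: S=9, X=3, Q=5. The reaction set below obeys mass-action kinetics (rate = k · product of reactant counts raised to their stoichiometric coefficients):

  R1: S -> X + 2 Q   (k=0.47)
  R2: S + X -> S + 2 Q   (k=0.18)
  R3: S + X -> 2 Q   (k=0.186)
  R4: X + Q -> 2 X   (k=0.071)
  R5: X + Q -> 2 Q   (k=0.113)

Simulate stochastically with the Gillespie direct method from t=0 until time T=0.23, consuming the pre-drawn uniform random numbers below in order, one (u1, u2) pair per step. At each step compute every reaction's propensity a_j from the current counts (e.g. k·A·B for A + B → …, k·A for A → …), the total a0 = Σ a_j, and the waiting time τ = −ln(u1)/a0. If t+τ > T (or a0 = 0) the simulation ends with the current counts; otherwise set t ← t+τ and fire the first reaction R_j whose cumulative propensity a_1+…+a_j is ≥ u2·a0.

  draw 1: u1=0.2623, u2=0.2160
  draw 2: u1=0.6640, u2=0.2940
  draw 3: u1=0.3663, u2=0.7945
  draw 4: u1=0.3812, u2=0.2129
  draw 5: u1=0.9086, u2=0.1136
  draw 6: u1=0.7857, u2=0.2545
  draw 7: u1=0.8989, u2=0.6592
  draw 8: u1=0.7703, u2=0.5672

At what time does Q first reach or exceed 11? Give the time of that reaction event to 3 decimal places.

Threshold first reached at t = 0.207

t=0.000: S=9 X=3 Q=5
Draw 1: a1=4.230, a2=4.860, a3=5.022, a4=1.065, a5=1.695, a0=16.872; τ=−ln(0.2623)/16.872=0.079 → t=0.079; u2·a0=0.2160·16.872=3.644 ≤ a1=4.230 → R1 fires; S=8 X=4 Q=7
Draw 2: a1=3.760, a2=5.760, a3=5.952, a4=1.988, a5=3.164, a0=20.624; τ=−ln(0.6640)/20.624=0.020 → t=0.099; u2·a0=0.2940·20.624=6.063; a1=3.760 < 6.063 ≤ a1+a2=9.520 → R2 fires; S=8 X=3 Q=9
Draw 3: a1=3.760, a2=4.320, a3=4.464, a4=1.917, a5=3.051, a0=17.512; τ=−ln(0.3663)/17.512=0.057 → t=0.157; u2·a0=0.7945·17.512=13.913; a1+…+a3=12.544 < 13.913 ≤ a1+…+a4=14.461 → R4 fires; S=8 X=4 Q=8
Draw 4: a1=3.760, a2=5.760, a3=5.952, a4=2.272, a5=3.616, a0=21.360; τ=−ln(0.3812)/21.360=0.045 → t=0.202; u2·a0=0.2129·21.360=4.548; a1=3.760 < 4.548 ≤ a1+a2=9.520 → R2 fires; S=8 X=3 Q=10
Draw 5: a1=3.760, a2=4.320, a3=4.464, a4=2.130, a5=3.390, a0=18.064; τ=−ln(0.9086)/18.064=0.005 → t=0.207; u2·a0=0.1136·18.064=2.052 ≤ a1=3.760 → R1 fires; S=7 X=4 Q=12
Draw 6: a1=3.290, a2=5.040, a3=5.208, a4=3.408, a5=5.424, a0=22.370; τ=−ln(0.7857)/22.370=0.011 → t=0.218; u2·a0=0.2545·22.370=5.693; a1=3.290 < 5.693 ≤ a1+a2=8.330 → R2 fires; S=7 X=3 Q=14
Draw 7: a1=3.290, a2=3.780, a3=3.906, a4=2.982, a5=4.746, a0=18.704; τ=−ln(0.8989)/18.704=0.006 → t=0.223; u2·a0=0.6592·18.704=12.330; a1+…+a3=10.976 < 12.330 ≤ a1+…+a4=13.958 → R4 fires; S=7 X=4 Q=13
Draw 8: a1=3.290, a2=5.040, a3=5.208, a4=3.692, a5=5.876, a0=23.106; τ=−ln(0.7703)/23.106=0.011 → t=0.235 > T=0.23: stop.
Q first becomes ≥ 11 when it reaches 12 at the event at t=0.207.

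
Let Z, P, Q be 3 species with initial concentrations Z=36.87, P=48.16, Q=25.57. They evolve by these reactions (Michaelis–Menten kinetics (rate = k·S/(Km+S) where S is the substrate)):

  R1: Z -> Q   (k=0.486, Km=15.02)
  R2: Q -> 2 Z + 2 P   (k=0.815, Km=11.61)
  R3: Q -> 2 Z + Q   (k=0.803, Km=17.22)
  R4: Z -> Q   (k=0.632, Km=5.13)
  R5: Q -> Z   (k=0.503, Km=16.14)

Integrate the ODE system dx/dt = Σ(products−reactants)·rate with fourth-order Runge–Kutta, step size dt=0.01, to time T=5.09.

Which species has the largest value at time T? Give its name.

Dominant species at T: P

RK4 with dt=0.01: 509 steps to T=5.09. Trajectory (selected grid times):
t=0.00: Z=36.87 P=48.16 Q=25.57
t=0.57: Z=37.72 P=48.80 Q=25.59
t=1.13: Z=38.55 P=49.43 Q=25.61
t=1.70: Z=39.39 P=50.07 Q=25.63
t=2.26: Z=40.22 P=50.69 Q=25.66
t=2.83: Z=41.06 P=51.33 Q=25.68
t=3.39: Z=41.89 P=51.96 Q=25.71
t=3.96: Z=42.73 P=52.60 Q=25.74
t=4.52: Z=43.55 P=53.23 Q=25.77
t=5.09: Z=44.39 P=53.87 Q=25.80
At T=5.09: Z=44.39 P=53.87 Q=25.80; the largest is P.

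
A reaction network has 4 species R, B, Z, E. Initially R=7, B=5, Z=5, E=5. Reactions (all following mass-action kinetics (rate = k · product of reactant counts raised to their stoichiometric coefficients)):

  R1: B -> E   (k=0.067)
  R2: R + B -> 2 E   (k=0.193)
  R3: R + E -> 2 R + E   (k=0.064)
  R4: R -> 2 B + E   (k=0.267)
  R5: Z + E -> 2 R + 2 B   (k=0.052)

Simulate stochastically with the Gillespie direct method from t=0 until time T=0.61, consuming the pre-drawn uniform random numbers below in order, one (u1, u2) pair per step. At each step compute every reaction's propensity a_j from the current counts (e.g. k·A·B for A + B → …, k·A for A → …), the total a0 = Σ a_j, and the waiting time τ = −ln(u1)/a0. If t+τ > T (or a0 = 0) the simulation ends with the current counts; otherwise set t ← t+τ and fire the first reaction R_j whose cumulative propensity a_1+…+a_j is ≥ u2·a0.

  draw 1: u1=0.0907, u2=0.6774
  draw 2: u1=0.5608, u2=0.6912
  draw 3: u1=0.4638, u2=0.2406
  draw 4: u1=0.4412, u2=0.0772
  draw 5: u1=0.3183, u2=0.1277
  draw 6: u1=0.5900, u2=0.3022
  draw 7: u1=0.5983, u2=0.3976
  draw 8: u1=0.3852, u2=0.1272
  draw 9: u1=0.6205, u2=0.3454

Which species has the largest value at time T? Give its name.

Dominant species at T: E

t=0.000: R=7 B=5 Z=5 E=5
Draw 1: a1=0.335, a2=6.755, a3=2.240, a4=1.869, a5=1.300, a0=12.499; τ=−ln(0.0907)/12.499=0.192 → t=0.192; u2·a0=0.6774·12.499=8.467; a1+a2=7.090 < 8.467 ≤ a1+…+a3=9.330 → R3 fires; R=8 B=5 Z=5 E=5
Draw 2: a1=0.335, a2=7.720, a3=2.560, a4=2.136, a5=1.300, a0=14.051; τ=−ln(0.5608)/14.051=0.041 → t=0.233; u2·a0=0.6912·14.051=9.712; a1+a2=8.055 < 9.712 ≤ a1+…+a3=10.615 → R3 fires; R=9 B=5 Z=5 E=5
Draw 3: a1=0.335, a2=8.685, a3=2.880, a4=2.403, a5=1.300, a0=15.603; τ=−ln(0.4638)/15.603=0.049 → t=0.282; u2·a0=0.2406·15.603=3.754; a1=0.335 < 3.754 ≤ a1+a2=9.020 → R2 fires; R=8 B=4 Z=5 E=7
Draw 4: a1=0.268, a2=6.176, a3=3.584, a4=2.136, a5=1.820, a0=13.984; τ=−ln(0.4412)/13.984=0.059 → t=0.341; u2·a0=0.0772·13.984=1.080; a1=0.268 < 1.080 ≤ a1+a2=6.444 → R2 fires; R=7 B=3 Z=5 E=9
Draw 5: a1=0.201, a2=4.053, a3=4.032, a4=1.869, a5=2.340, a0=12.495; τ=−ln(0.3183)/12.495=0.092 → t=0.433; u2·a0=0.1277·12.495=1.596; a1=0.201 < 1.596 ≤ a1+a2=4.254 → R2 fires; R=6 B=2 Z=5 E=11
Draw 6: a1=0.134, a2=2.316, a3=4.224, a4=1.602, a5=2.860, a0=11.136; τ=−ln(0.5900)/11.136=0.047 → t=0.480; u2·a0=0.3022·11.136=3.365; a1+a2=2.450 < 3.365 ≤ a1+…+a3=6.674 → R3 fires; R=7 B=2 Z=5 E=11
Draw 7: a1=0.134, a2=2.702, a3=4.928, a4=1.869, a5=2.860, a0=12.493; τ=−ln(0.5983)/12.493=0.041 → t=0.521; u2·a0=0.3976·12.493=4.967; a1+a2=2.836 < 4.967 ≤ a1+…+a3=7.764 → R3 fires; R=8 B=2 Z=5 E=11
Draw 8: a1=0.134, a2=3.088, a3=5.632, a4=2.136, a5=2.860, a0=13.850; τ=−ln(0.3852)/13.850=0.069 → t=0.590; u2·a0=0.1272·13.850=1.762; a1=0.134 < 1.762 ≤ a1+a2=3.222 → R2 fires; R=7 B=1 Z=5 E=13
Draw 9: a1=0.067, a2=1.351, a3=5.824, a4=1.869, a5=3.380, a0=12.491; τ=−ln(0.6205)/12.491=0.038 → t=0.628 > T=0.61: stop.
At T=0.61: R=7 B=1 Z=5 E=13; the largest is E.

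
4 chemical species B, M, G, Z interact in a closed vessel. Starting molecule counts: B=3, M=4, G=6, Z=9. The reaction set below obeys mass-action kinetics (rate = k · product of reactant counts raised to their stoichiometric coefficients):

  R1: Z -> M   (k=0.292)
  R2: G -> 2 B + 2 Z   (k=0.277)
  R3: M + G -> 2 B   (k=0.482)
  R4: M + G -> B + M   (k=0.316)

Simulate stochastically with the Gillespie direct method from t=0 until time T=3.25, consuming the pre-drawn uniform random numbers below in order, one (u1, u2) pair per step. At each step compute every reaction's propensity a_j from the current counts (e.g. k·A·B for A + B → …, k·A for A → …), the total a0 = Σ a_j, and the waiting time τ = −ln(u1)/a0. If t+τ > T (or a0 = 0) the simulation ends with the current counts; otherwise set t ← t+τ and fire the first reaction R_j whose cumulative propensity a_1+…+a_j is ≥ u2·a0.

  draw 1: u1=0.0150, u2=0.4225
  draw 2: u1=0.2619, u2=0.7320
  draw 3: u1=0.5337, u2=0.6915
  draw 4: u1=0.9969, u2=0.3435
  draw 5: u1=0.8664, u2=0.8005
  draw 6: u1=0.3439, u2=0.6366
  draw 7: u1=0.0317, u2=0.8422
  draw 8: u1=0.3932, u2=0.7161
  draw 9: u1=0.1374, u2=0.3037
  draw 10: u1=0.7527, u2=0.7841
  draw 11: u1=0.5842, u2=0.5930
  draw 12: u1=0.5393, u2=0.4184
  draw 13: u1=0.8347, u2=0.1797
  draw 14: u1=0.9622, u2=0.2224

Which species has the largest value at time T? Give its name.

Dominant species at T: B

t=0.000: B=3 M=4 G=6 Z=9
Draw 1: a1=2.628, a2=1.662, a3=11.568, a4=7.584, a0=23.442; τ=−ln(0.0150)/23.442=0.179 → t=0.179; u2·a0=0.4225·23.442=9.904; a1+a2=4.290 < 9.904 ≤ a1+…+a3=15.858 → R3 fires; B=5 M=3 G=5 Z=9
Draw 2: a1=2.628, a2=1.385, a3=7.230, a4=4.740, a0=15.983; τ=−ln(0.2619)/15.983=0.084 → t=0.263; u2·a0=0.7320·15.983=11.700; a1+…+a3=11.243 < 11.700 ≤ a1+…+a4=15.983 → R4 fires; B=6 M=3 G=4 Z=9
Draw 3: a1=2.628, a2=1.108, a3=5.784, a4=3.792, a0=13.312; τ=−ln(0.5337)/13.312=0.047 → t=0.310; u2·a0=0.6915·13.312=9.205; a1+a2=3.736 < 9.205 ≤ a1+…+a3=9.520 → R3 fires; B=8 M=2 G=3 Z=9
Draw 4: a1=2.628, a2=0.831, a3=2.892, a4=1.896, a0=8.247; τ=−ln(0.9969)/8.247=0.000 → t=0.311; u2·a0=0.3435·8.247=2.833; a1=2.628 < 2.833 ≤ a1+a2=3.459 → R2 fires; B=10 M=2 G=2 Z=11
Draw 5: a1=3.212, a2=0.554, a3=1.928, a4=1.264, a0=6.958; τ=−ln(0.8664)/6.958=0.021 → t=0.331; u2·a0=0.8005·6.958=5.570; a1+a2=3.766 < 5.570 ≤ a1+…+a3=5.694 → R3 fires; B=12 M=1 G=1 Z=11
Draw 6: a1=3.212, a2=0.277, a3=0.482, a4=0.316, a0=4.287; τ=−ln(0.3439)/4.287=0.249 → t=0.580; u2·a0=0.6366·4.287=2.729 ≤ a1=3.212 → R1 fires; B=12 M=2 G=1 Z=10
Draw 7: a1=2.920, a2=0.277, a3=0.964, a4=0.632, a0=4.793; τ=−ln(0.0317)/4.793=0.720 → t=1.300; u2·a0=0.8422·4.793=4.037; a1+a2=3.197 < 4.037 ≤ a1+…+a3=4.161 → R3 fires; B=14 M=1 G=0 Z=10
Draw 8: a1=2.920, a2=0.000, a3=0.000, a4=0.000, a0=2.920; τ=−ln(0.3932)/2.920=0.320 → t=1.620; u2·a0=0.7161·2.920=2.091 ≤ a1=2.920 → R1 fires; B=14 M=2 G=0 Z=9
Draw 9: a1=2.628, a2=0.000, a3=0.000, a4=0.000, a0=2.628; τ=−ln(0.1374)/2.628=0.755 → t=2.375; u2·a0=0.3037·2.628=0.798 ≤ a1=2.628 → R1 fires; B=14 M=3 G=0 Z=8
Draw 10: a1=2.336, a2=0.000, a3=0.000, a4=0.000, a0=2.336; τ=−ln(0.7527)/2.336=0.122 → t=2.497; u2·a0=0.7841·2.336=1.832 ≤ a1=2.336 → R1 fires; B=14 M=4 G=0 Z=7
Draw 11: a1=2.044, a2=0.000, a3=0.000, a4=0.000, a0=2.044; τ=−ln(0.5842)/2.044=0.263 → t=2.760; u2·a0=0.5930·2.044=1.212 ≤ a1=2.044 → R1 fires; B=14 M=5 G=0 Z=6
Draw 12: a1=1.752, a2=0.000, a3=0.000, a4=0.000, a0=1.752; τ=−ln(0.5393)/1.752=0.352 → t=3.112; u2·a0=0.4184·1.752=0.733 ≤ a1=1.752 → R1 fires; B=14 M=6 G=0 Z=5
Draw 13: a1=1.460, a2=0.000, a3=0.000, a4=0.000, a0=1.460; τ=−ln(0.8347)/1.460=0.124 → t=3.236; u2·a0=0.1797·1.460=0.262 ≤ a1=1.460 → R1 fires; B=14 M=7 G=0 Z=4
Draw 14: a1=1.168, a2=0.000, a3=0.000, a4=0.000, a0=1.168; τ=−ln(0.9622)/1.168=0.033 → t=3.269 > T=3.25: stop.
At T=3.25: B=14 M=7 G=0 Z=4; the largest is B.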